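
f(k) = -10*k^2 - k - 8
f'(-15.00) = 299.00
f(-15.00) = -2243.00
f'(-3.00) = 59.00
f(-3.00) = -95.00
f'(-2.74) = 53.80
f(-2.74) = -80.34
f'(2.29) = -46.80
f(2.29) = -62.73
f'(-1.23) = 23.60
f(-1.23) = -21.90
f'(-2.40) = 47.00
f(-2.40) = -63.20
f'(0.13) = -3.60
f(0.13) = -8.30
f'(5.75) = -116.00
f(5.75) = -344.38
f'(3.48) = -70.60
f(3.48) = -132.58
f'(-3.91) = 77.20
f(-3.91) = -156.97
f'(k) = -20*k - 1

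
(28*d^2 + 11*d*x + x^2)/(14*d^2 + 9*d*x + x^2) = (4*d + x)/(2*d + x)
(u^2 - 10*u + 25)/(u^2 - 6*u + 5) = (u - 5)/(u - 1)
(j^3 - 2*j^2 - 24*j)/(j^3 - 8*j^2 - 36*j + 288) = j*(j + 4)/(j^2 - 2*j - 48)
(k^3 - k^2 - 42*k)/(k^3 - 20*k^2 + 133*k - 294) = k*(k + 6)/(k^2 - 13*k + 42)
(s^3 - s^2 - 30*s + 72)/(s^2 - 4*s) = s + 3 - 18/s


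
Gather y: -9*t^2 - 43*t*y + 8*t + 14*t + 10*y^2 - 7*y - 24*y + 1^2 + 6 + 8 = -9*t^2 + 22*t + 10*y^2 + y*(-43*t - 31) + 15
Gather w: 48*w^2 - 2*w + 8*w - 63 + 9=48*w^2 + 6*w - 54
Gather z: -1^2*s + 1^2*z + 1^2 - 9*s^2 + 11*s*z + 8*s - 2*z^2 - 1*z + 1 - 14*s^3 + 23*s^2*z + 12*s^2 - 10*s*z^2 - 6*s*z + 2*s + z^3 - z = -14*s^3 + 3*s^2 + 9*s + z^3 + z^2*(-10*s - 2) + z*(23*s^2 + 5*s - 1) + 2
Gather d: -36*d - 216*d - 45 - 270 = -252*d - 315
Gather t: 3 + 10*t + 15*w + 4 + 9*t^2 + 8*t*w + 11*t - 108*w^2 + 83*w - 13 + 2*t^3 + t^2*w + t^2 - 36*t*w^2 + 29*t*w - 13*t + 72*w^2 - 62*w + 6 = 2*t^3 + t^2*(w + 10) + t*(-36*w^2 + 37*w + 8) - 36*w^2 + 36*w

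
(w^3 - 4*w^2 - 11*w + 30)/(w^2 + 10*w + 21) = (w^2 - 7*w + 10)/(w + 7)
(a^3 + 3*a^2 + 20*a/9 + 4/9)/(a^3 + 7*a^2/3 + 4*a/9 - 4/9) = (3*a + 1)/(3*a - 1)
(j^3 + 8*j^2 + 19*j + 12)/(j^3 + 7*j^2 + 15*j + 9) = (j + 4)/(j + 3)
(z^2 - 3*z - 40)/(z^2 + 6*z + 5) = (z - 8)/(z + 1)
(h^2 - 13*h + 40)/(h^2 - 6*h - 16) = (h - 5)/(h + 2)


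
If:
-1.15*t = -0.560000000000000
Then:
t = 0.49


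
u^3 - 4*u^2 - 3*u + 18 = (u - 3)^2*(u + 2)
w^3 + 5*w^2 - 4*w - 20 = (w - 2)*(w + 2)*(w + 5)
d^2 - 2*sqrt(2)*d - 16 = (d - 4*sqrt(2))*(d + 2*sqrt(2))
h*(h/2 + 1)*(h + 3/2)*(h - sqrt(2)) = h^4/2 - sqrt(2)*h^3/2 + 7*h^3/4 - 7*sqrt(2)*h^2/4 + 3*h^2/2 - 3*sqrt(2)*h/2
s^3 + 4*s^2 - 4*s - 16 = (s - 2)*(s + 2)*(s + 4)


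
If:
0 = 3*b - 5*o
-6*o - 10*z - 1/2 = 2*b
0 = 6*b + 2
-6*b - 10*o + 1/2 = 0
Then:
No Solution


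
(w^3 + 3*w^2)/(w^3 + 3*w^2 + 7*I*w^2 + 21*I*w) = w/(w + 7*I)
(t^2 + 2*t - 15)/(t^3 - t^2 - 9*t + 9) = (t + 5)/(t^2 + 2*t - 3)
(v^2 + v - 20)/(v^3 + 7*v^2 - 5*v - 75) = (v - 4)/(v^2 + 2*v - 15)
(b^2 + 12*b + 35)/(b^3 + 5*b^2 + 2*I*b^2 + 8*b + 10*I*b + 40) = (b + 7)/(b^2 + 2*I*b + 8)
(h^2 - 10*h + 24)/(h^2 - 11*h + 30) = (h - 4)/(h - 5)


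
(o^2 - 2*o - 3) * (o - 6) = o^3 - 8*o^2 + 9*o + 18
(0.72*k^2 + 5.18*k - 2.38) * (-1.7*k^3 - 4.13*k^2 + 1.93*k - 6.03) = -1.224*k^5 - 11.7796*k^4 - 15.9578*k^3 + 15.4852*k^2 - 35.8288*k + 14.3514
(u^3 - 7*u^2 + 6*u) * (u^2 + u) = u^5 - 6*u^4 - u^3 + 6*u^2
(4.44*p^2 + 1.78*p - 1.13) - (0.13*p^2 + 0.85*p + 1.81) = 4.31*p^2 + 0.93*p - 2.94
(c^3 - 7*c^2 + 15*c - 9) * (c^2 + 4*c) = c^5 - 3*c^4 - 13*c^3 + 51*c^2 - 36*c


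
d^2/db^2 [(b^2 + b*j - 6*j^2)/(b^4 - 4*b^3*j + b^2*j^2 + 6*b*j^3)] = 2*(3*b^5 + 12*b^4*j - 41*b^3*j^2 + 9*b^2*j^3 + 54*b*j^4 + 27*j^5)/(b^3*(b^6 - 6*b^5*j + 3*b^4*j^2 + 28*b^3*j^3 - 9*b^2*j^4 - 54*b*j^5 - 27*j^6))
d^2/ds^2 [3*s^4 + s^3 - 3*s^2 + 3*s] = 36*s^2 + 6*s - 6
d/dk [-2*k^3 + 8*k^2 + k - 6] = -6*k^2 + 16*k + 1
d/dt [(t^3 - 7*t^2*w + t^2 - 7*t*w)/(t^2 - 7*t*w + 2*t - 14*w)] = (t^2 + 4*t + 2)/(t^2 + 4*t + 4)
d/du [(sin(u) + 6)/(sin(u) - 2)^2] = -(sin(u) + 14)*cos(u)/(sin(u) - 2)^3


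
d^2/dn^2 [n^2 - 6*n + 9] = 2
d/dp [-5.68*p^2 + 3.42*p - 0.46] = 3.42 - 11.36*p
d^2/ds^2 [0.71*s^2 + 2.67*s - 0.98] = 1.42000000000000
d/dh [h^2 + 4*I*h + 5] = 2*h + 4*I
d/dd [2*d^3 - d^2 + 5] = 2*d*(3*d - 1)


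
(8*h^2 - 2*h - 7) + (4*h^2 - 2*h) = 12*h^2 - 4*h - 7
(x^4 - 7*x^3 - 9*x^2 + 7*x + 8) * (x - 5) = x^5 - 12*x^4 + 26*x^3 + 52*x^2 - 27*x - 40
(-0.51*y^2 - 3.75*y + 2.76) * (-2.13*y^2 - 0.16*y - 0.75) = 1.0863*y^4 + 8.0691*y^3 - 4.8963*y^2 + 2.3709*y - 2.07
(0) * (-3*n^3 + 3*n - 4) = 0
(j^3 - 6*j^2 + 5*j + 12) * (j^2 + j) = j^5 - 5*j^4 - j^3 + 17*j^2 + 12*j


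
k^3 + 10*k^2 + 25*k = k*(k + 5)^2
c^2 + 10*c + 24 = (c + 4)*(c + 6)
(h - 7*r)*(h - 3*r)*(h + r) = h^3 - 9*h^2*r + 11*h*r^2 + 21*r^3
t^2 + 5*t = t*(t + 5)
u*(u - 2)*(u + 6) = u^3 + 4*u^2 - 12*u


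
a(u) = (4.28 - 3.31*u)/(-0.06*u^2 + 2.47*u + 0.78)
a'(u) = (4.28 - 3.31*u)*(0.12*u - 2.47)/(-0.06*u^2 + 2.47*u + 0.78)^2 - 3.31/(-0.06*u^2 + 2.47*u + 0.78) = (-0.1986*u^2 + 0.5136*u - 13.1534)/(0.0036*u^4 - 0.2964*u^3 + 6.0073*u^2 + 3.8532*u + 0.6084)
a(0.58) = 1.08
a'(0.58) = -2.69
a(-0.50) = -12.63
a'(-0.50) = -60.93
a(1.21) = 0.07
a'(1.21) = -0.95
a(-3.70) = -1.80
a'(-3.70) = -0.21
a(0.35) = 1.91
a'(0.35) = -4.85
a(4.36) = -0.98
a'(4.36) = -0.14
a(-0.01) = 5.71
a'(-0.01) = -23.07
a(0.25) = 2.48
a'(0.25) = -6.71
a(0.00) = 5.49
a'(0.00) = -21.62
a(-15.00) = -1.08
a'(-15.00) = -0.03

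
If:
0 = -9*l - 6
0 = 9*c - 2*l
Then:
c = -4/27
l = -2/3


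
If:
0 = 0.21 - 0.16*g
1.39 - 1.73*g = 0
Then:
No Solution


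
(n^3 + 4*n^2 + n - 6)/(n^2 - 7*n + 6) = (n^2 + 5*n + 6)/(n - 6)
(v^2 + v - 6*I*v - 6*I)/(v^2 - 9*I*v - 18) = (v + 1)/(v - 3*I)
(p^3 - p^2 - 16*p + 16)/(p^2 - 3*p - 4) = (p^2 + 3*p - 4)/(p + 1)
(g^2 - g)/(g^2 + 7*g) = (g - 1)/(g + 7)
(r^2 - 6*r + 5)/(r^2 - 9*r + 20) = (r - 1)/(r - 4)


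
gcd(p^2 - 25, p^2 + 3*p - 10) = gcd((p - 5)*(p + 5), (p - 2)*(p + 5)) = p + 5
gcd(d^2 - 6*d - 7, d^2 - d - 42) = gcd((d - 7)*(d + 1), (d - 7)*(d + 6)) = d - 7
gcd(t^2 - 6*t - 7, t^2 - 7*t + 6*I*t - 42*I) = t - 7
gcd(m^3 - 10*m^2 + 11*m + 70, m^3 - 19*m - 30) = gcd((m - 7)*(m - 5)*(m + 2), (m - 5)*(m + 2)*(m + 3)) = m^2 - 3*m - 10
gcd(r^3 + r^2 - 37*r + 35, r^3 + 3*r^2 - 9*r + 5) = r - 1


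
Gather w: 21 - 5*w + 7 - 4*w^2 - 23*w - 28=-4*w^2 - 28*w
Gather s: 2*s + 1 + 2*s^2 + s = 2*s^2 + 3*s + 1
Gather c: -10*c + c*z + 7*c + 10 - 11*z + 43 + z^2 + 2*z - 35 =c*(z - 3) + z^2 - 9*z + 18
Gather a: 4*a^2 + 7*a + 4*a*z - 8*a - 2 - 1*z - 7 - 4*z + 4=4*a^2 + a*(4*z - 1) - 5*z - 5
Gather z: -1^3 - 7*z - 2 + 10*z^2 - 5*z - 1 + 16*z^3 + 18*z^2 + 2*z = 16*z^3 + 28*z^2 - 10*z - 4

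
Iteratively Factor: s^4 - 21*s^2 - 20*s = (s)*(s^3 - 21*s - 20) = s*(s + 1)*(s^2 - s - 20) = s*(s + 1)*(s + 4)*(s - 5)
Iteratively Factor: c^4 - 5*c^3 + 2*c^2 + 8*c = (c - 2)*(c^3 - 3*c^2 - 4*c) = (c - 4)*(c - 2)*(c^2 + c) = (c - 4)*(c - 2)*(c + 1)*(c)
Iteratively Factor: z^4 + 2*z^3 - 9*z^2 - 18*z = (z)*(z^3 + 2*z^2 - 9*z - 18) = z*(z + 2)*(z^2 - 9) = z*(z - 3)*(z + 2)*(z + 3)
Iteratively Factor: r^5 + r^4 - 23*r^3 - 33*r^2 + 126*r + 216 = (r + 2)*(r^4 - r^3 - 21*r^2 + 9*r + 108) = (r - 3)*(r + 2)*(r^3 + 2*r^2 - 15*r - 36) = (r - 4)*(r - 3)*(r + 2)*(r^2 + 6*r + 9) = (r - 4)*(r - 3)*(r + 2)*(r + 3)*(r + 3)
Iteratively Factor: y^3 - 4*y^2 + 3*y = (y - 1)*(y^2 - 3*y) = (y - 3)*(y - 1)*(y)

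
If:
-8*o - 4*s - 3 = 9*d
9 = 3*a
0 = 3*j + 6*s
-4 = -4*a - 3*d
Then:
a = 3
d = -8/3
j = -2*s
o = 21/8 - s/2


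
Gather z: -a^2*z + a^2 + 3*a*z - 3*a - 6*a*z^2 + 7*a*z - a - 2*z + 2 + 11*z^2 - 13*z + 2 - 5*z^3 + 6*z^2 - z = a^2 - 4*a - 5*z^3 + z^2*(17 - 6*a) + z*(-a^2 + 10*a - 16) + 4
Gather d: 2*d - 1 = 2*d - 1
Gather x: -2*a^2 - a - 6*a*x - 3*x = -2*a^2 - a + x*(-6*a - 3)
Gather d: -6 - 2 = -8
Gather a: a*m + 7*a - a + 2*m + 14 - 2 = a*(m + 6) + 2*m + 12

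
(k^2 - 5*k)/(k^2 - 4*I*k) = (k - 5)/(k - 4*I)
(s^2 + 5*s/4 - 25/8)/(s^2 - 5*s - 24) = (-8*s^2 - 10*s + 25)/(8*(-s^2 + 5*s + 24))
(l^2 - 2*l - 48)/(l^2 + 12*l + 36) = (l - 8)/(l + 6)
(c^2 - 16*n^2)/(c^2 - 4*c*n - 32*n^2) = (c - 4*n)/(c - 8*n)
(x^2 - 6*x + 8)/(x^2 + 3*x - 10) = (x - 4)/(x + 5)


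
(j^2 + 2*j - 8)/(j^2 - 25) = (j^2 + 2*j - 8)/(j^2 - 25)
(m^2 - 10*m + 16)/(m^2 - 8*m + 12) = (m - 8)/(m - 6)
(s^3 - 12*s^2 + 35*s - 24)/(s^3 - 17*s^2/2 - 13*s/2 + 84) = 2*(s^2 - 4*s + 3)/(2*s^2 - s - 21)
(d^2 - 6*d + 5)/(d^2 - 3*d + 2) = (d - 5)/(d - 2)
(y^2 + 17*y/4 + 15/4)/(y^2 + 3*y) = (y + 5/4)/y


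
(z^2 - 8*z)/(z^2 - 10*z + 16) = z/(z - 2)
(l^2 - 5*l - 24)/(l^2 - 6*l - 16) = (l + 3)/(l + 2)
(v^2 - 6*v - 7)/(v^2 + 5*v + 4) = (v - 7)/(v + 4)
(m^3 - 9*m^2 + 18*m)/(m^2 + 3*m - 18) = m*(m - 6)/(m + 6)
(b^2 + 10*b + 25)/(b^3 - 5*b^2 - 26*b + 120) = (b + 5)/(b^2 - 10*b + 24)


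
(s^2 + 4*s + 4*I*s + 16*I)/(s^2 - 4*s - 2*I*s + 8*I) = (s^2 + 4*s*(1 + I) + 16*I)/(s^2 - 2*s*(2 + I) + 8*I)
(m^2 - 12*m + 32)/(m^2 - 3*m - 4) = (m - 8)/(m + 1)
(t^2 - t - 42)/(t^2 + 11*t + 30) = (t - 7)/(t + 5)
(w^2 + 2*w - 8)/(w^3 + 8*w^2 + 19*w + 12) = (w - 2)/(w^2 + 4*w + 3)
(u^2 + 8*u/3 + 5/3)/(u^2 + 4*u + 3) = (u + 5/3)/(u + 3)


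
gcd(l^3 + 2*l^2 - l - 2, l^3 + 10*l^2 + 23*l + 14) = l^2 + 3*l + 2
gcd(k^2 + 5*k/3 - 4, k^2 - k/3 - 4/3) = k - 4/3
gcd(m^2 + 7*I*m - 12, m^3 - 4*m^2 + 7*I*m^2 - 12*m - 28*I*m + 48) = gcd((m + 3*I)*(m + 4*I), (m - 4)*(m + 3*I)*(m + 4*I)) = m^2 + 7*I*m - 12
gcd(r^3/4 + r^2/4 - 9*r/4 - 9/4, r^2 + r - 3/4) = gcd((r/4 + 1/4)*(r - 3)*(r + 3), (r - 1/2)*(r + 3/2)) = 1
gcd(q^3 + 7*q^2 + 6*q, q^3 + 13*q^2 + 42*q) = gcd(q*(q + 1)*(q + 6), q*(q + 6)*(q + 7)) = q^2 + 6*q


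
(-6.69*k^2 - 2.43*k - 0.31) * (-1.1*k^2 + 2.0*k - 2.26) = 7.359*k^4 - 10.707*k^3 + 10.6004*k^2 + 4.8718*k + 0.7006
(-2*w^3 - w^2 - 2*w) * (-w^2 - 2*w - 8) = 2*w^5 + 5*w^4 + 20*w^3 + 12*w^2 + 16*w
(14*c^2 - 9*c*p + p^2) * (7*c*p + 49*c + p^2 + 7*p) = 98*c^3*p + 686*c^3 - 49*c^2*p^2 - 343*c^2*p - 2*c*p^3 - 14*c*p^2 + p^4 + 7*p^3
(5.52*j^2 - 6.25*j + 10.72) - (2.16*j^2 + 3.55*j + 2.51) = 3.36*j^2 - 9.8*j + 8.21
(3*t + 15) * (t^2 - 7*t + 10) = 3*t^3 - 6*t^2 - 75*t + 150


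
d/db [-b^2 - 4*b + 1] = -2*b - 4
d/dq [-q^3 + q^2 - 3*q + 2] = -3*q^2 + 2*q - 3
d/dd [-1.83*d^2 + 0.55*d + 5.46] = 0.55 - 3.66*d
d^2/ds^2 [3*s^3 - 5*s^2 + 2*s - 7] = 18*s - 10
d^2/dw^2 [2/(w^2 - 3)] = 12*(w^2 + 1)/(w^2 - 3)^3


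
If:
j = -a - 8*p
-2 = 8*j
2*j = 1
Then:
No Solution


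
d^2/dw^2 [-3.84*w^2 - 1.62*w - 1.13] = -7.68000000000000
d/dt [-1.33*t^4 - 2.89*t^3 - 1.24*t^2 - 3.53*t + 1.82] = -5.32*t^3 - 8.67*t^2 - 2.48*t - 3.53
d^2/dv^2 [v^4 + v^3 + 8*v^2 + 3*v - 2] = 12*v^2 + 6*v + 16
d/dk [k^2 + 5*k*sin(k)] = 5*k*cos(k) + 2*k + 5*sin(k)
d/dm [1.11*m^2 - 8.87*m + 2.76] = 2.22*m - 8.87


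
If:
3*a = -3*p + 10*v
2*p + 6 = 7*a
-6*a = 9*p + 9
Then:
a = 12/25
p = -33/25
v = -63/250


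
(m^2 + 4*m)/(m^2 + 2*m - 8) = m/(m - 2)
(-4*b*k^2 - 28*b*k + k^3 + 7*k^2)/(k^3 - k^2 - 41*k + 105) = k*(-4*b + k)/(k^2 - 8*k + 15)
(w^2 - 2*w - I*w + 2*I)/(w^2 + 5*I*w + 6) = (w - 2)/(w + 6*I)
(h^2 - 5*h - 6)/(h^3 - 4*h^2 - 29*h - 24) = (h - 6)/(h^2 - 5*h - 24)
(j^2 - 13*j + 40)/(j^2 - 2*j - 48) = (j - 5)/(j + 6)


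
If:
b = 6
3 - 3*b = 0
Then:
No Solution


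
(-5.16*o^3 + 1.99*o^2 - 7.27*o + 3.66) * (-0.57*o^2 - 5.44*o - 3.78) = 2.9412*o^5 + 26.9361*o^4 + 12.8231*o^3 + 29.9404*o^2 + 7.57019999999999*o - 13.8348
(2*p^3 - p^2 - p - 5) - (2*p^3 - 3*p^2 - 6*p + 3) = 2*p^2 + 5*p - 8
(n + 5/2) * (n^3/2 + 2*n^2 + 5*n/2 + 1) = n^4/2 + 13*n^3/4 + 15*n^2/2 + 29*n/4 + 5/2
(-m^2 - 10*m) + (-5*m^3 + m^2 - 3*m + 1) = -5*m^3 - 13*m + 1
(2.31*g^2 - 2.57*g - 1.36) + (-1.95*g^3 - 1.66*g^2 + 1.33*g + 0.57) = -1.95*g^3 + 0.65*g^2 - 1.24*g - 0.79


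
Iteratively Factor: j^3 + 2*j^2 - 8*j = (j)*(j^2 + 2*j - 8) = j*(j - 2)*(j + 4)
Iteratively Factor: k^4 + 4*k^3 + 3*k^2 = (k + 3)*(k^3 + k^2) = (k + 1)*(k + 3)*(k^2) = k*(k + 1)*(k + 3)*(k)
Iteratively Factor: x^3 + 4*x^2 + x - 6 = (x + 2)*(x^2 + 2*x - 3) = (x + 2)*(x + 3)*(x - 1)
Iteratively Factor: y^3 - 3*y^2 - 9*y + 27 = (y - 3)*(y^2 - 9) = (y - 3)^2*(y + 3)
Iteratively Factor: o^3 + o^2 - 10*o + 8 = (o - 2)*(o^2 + 3*o - 4) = (o - 2)*(o + 4)*(o - 1)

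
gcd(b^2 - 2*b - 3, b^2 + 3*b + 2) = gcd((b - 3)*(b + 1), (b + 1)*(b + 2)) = b + 1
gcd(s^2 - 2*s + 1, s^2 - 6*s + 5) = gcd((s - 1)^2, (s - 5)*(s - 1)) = s - 1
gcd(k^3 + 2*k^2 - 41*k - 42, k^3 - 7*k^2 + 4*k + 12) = k^2 - 5*k - 6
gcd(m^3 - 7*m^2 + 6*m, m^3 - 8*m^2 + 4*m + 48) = m - 6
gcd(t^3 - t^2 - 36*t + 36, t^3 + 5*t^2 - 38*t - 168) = t - 6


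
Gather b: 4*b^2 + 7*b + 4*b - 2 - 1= 4*b^2 + 11*b - 3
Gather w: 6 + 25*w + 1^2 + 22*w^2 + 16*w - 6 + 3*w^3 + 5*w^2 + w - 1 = 3*w^3 + 27*w^2 + 42*w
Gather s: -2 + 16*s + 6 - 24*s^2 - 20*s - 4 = -24*s^2 - 4*s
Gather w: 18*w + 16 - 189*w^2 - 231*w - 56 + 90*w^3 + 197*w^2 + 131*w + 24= 90*w^3 + 8*w^2 - 82*w - 16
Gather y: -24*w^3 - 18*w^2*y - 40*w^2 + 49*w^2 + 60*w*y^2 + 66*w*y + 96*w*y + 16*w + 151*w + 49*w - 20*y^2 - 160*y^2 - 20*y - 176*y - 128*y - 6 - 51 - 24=-24*w^3 + 9*w^2 + 216*w + y^2*(60*w - 180) + y*(-18*w^2 + 162*w - 324) - 81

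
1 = 1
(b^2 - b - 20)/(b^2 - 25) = (b + 4)/(b + 5)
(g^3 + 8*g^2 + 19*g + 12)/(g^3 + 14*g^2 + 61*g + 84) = (g + 1)/(g + 7)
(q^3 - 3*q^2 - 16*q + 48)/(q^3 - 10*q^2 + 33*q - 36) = (q + 4)/(q - 3)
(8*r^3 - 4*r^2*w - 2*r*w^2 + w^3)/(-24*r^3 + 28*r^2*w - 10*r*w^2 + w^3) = (-2*r - w)/(6*r - w)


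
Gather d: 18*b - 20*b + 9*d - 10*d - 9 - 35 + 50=-2*b - d + 6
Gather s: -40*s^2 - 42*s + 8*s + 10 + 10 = -40*s^2 - 34*s + 20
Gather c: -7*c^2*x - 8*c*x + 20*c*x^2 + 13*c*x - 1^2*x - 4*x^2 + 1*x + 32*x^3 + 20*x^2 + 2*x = -7*c^2*x + c*(20*x^2 + 5*x) + 32*x^3 + 16*x^2 + 2*x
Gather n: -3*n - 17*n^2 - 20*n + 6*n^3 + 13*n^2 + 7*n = 6*n^3 - 4*n^2 - 16*n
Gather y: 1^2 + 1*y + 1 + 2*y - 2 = 3*y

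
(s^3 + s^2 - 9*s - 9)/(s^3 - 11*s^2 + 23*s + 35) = (s^2 - 9)/(s^2 - 12*s + 35)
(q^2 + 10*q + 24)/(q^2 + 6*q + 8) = (q + 6)/(q + 2)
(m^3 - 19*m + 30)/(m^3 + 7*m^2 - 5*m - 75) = (m - 2)/(m + 5)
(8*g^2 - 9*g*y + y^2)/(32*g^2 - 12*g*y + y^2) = (-g + y)/(-4*g + y)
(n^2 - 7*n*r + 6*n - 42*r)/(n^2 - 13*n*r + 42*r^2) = (-n - 6)/(-n + 6*r)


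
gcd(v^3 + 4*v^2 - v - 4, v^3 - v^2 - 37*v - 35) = v + 1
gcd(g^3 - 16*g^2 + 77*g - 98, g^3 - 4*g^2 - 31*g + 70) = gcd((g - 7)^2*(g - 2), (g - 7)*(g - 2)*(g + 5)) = g^2 - 9*g + 14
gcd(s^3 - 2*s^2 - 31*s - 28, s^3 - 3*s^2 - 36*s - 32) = s^2 + 5*s + 4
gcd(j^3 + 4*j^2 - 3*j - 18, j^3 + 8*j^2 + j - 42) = j^2 + j - 6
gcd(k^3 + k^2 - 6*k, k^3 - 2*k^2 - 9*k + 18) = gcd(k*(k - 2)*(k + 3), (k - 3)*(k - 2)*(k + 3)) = k^2 + k - 6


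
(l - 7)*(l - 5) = l^2 - 12*l + 35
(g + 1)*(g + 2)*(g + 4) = g^3 + 7*g^2 + 14*g + 8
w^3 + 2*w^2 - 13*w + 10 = (w - 2)*(w - 1)*(w + 5)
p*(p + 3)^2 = p^3 + 6*p^2 + 9*p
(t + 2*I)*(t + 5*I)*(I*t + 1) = I*t^3 - 6*t^2 - 3*I*t - 10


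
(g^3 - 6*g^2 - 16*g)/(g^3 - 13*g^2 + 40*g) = (g + 2)/(g - 5)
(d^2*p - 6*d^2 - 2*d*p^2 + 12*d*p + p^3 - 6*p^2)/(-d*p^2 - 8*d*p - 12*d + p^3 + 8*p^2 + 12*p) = (-d*p + 6*d + p^2 - 6*p)/(p^2 + 8*p + 12)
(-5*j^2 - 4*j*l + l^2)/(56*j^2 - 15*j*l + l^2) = (-5*j^2 - 4*j*l + l^2)/(56*j^2 - 15*j*l + l^2)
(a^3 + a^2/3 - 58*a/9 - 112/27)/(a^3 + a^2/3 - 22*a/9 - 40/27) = (9*a^2 - 3*a - 56)/(9*a^2 - 3*a - 20)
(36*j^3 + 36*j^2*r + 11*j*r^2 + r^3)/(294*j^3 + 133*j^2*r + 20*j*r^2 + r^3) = (6*j^2 + 5*j*r + r^2)/(49*j^2 + 14*j*r + r^2)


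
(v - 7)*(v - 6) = v^2 - 13*v + 42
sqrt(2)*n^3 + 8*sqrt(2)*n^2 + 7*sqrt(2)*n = n*(n + 7)*(sqrt(2)*n + sqrt(2))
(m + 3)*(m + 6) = m^2 + 9*m + 18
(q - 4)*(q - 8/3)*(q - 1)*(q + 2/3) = q^4 - 7*q^3 + 110*q^2/9 + 8*q/9 - 64/9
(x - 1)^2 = x^2 - 2*x + 1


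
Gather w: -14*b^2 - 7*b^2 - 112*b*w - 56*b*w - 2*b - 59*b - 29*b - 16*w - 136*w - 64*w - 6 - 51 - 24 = -21*b^2 - 90*b + w*(-168*b - 216) - 81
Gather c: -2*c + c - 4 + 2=-c - 2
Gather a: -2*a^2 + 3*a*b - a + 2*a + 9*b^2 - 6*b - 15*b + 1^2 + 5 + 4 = -2*a^2 + a*(3*b + 1) + 9*b^2 - 21*b + 10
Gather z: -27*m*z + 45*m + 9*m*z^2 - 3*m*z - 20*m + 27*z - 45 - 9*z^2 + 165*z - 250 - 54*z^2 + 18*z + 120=25*m + z^2*(9*m - 63) + z*(210 - 30*m) - 175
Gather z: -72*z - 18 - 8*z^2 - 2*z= -8*z^2 - 74*z - 18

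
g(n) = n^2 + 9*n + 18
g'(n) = 2*n + 9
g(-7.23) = 5.20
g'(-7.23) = -5.46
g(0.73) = 25.10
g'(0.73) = 10.46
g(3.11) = 55.66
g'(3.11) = 15.22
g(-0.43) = 14.31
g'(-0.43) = 8.14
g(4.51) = 78.93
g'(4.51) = 18.02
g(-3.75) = -1.69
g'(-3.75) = 1.50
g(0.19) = 19.75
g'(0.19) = 9.38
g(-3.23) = -0.64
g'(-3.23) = 2.54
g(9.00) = 180.00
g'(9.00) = 27.00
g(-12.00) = 54.00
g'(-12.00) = -15.00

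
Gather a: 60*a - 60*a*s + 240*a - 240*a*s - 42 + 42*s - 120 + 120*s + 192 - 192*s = a*(300 - 300*s) - 30*s + 30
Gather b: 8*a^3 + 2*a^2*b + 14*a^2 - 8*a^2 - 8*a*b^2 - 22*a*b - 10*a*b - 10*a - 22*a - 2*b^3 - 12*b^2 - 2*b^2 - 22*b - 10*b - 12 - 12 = 8*a^3 + 6*a^2 - 32*a - 2*b^3 + b^2*(-8*a - 14) + b*(2*a^2 - 32*a - 32) - 24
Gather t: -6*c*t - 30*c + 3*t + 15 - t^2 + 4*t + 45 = -30*c - t^2 + t*(7 - 6*c) + 60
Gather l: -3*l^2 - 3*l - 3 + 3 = -3*l^2 - 3*l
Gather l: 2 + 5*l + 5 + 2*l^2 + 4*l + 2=2*l^2 + 9*l + 9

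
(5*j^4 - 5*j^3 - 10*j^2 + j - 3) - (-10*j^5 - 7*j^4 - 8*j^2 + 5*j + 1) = 10*j^5 + 12*j^4 - 5*j^3 - 2*j^2 - 4*j - 4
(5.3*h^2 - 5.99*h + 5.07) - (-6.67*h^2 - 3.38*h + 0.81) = 11.97*h^2 - 2.61*h + 4.26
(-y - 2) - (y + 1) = -2*y - 3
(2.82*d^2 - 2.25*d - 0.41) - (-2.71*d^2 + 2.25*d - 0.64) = 5.53*d^2 - 4.5*d + 0.23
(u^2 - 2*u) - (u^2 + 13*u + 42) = -15*u - 42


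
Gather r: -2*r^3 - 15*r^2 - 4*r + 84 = -2*r^3 - 15*r^2 - 4*r + 84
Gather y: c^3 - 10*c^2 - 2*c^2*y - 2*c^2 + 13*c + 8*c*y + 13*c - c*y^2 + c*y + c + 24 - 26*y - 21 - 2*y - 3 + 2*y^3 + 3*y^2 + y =c^3 - 12*c^2 + 27*c + 2*y^3 + y^2*(3 - c) + y*(-2*c^2 + 9*c - 27)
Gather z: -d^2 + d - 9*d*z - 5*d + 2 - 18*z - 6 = -d^2 - 4*d + z*(-9*d - 18) - 4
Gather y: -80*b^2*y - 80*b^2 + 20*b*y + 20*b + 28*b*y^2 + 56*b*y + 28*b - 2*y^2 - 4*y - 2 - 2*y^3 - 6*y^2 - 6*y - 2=-80*b^2 + 48*b - 2*y^3 + y^2*(28*b - 8) + y*(-80*b^2 + 76*b - 10) - 4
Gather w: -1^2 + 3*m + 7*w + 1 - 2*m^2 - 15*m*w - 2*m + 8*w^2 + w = -2*m^2 + m + 8*w^2 + w*(8 - 15*m)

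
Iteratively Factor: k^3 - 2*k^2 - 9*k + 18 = (k - 3)*(k^2 + k - 6) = (k - 3)*(k - 2)*(k + 3)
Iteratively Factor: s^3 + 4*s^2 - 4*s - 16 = (s + 2)*(s^2 + 2*s - 8) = (s + 2)*(s + 4)*(s - 2)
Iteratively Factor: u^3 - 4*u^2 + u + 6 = (u - 3)*(u^2 - u - 2) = (u - 3)*(u - 2)*(u + 1)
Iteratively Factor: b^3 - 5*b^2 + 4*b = (b - 4)*(b^2 - b) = b*(b - 4)*(b - 1)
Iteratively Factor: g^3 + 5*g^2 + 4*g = (g + 4)*(g^2 + g) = g*(g + 4)*(g + 1)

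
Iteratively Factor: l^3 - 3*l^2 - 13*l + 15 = (l - 5)*(l^2 + 2*l - 3) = (l - 5)*(l + 3)*(l - 1)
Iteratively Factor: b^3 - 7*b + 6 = (b + 3)*(b^2 - 3*b + 2) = (b - 1)*(b + 3)*(b - 2)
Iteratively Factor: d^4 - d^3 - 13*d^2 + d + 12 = (d - 4)*(d^3 + 3*d^2 - d - 3) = (d - 4)*(d + 1)*(d^2 + 2*d - 3) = (d - 4)*(d - 1)*(d + 1)*(d + 3)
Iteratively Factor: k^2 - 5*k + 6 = (k - 3)*(k - 2)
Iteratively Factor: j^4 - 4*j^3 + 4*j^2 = (j)*(j^3 - 4*j^2 + 4*j) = j^2*(j^2 - 4*j + 4) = j^2*(j - 2)*(j - 2)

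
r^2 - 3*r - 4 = (r - 4)*(r + 1)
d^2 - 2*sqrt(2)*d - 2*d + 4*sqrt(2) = (d - 2)*(d - 2*sqrt(2))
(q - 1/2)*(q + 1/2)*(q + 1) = q^3 + q^2 - q/4 - 1/4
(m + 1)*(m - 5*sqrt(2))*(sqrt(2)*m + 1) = sqrt(2)*m^3 - 9*m^2 + sqrt(2)*m^2 - 9*m - 5*sqrt(2)*m - 5*sqrt(2)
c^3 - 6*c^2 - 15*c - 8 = (c - 8)*(c + 1)^2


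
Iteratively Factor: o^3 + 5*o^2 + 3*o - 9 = (o + 3)*(o^2 + 2*o - 3) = (o - 1)*(o + 3)*(o + 3)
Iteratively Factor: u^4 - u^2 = (u - 1)*(u^3 + u^2) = u*(u - 1)*(u^2 + u) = u*(u - 1)*(u + 1)*(u)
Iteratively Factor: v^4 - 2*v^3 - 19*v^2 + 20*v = (v + 4)*(v^3 - 6*v^2 + 5*v) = v*(v + 4)*(v^2 - 6*v + 5) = v*(v - 1)*(v + 4)*(v - 5)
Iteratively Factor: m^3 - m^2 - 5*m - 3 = (m + 1)*(m^2 - 2*m - 3) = (m + 1)^2*(m - 3)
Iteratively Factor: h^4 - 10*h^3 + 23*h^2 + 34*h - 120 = (h - 5)*(h^3 - 5*h^2 - 2*h + 24) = (h - 5)*(h - 4)*(h^2 - h - 6) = (h - 5)*(h - 4)*(h - 3)*(h + 2)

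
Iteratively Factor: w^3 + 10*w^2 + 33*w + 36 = (w + 3)*(w^2 + 7*w + 12) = (w + 3)*(w + 4)*(w + 3)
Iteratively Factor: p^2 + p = (p)*(p + 1)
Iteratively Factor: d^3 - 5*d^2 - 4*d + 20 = (d - 2)*(d^2 - 3*d - 10) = (d - 2)*(d + 2)*(d - 5)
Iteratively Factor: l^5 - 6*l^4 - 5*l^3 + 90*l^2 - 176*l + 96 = (l - 4)*(l^4 - 2*l^3 - 13*l^2 + 38*l - 24) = (l - 4)*(l - 1)*(l^3 - l^2 - 14*l + 24) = (l - 4)*(l - 3)*(l - 1)*(l^2 + 2*l - 8) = (l - 4)*(l - 3)*(l - 1)*(l + 4)*(l - 2)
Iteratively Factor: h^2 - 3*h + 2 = (h - 2)*(h - 1)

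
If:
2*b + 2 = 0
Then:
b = -1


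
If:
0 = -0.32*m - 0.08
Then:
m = -0.25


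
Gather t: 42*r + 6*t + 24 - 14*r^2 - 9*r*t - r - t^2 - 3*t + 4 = -14*r^2 + 41*r - t^2 + t*(3 - 9*r) + 28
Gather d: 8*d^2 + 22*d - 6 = 8*d^2 + 22*d - 6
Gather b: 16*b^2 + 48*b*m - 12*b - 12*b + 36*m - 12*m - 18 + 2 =16*b^2 + b*(48*m - 24) + 24*m - 16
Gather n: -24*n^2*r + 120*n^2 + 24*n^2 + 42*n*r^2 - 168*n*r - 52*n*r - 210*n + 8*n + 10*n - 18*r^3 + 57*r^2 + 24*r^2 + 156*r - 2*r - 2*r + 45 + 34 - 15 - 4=n^2*(144 - 24*r) + n*(42*r^2 - 220*r - 192) - 18*r^3 + 81*r^2 + 152*r + 60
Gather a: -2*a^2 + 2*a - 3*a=-2*a^2 - a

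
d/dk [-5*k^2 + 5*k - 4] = 5 - 10*k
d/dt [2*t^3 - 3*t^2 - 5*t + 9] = 6*t^2 - 6*t - 5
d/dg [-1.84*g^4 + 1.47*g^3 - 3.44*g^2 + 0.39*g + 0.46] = -7.36*g^3 + 4.41*g^2 - 6.88*g + 0.39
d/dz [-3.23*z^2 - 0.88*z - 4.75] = -6.46*z - 0.88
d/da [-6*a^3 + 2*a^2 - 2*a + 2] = -18*a^2 + 4*a - 2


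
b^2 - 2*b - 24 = (b - 6)*(b + 4)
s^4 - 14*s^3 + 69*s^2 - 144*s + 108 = (s - 6)*(s - 3)^2*(s - 2)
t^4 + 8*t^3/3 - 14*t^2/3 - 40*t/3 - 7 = (t - 7/3)*(t + 1)^2*(t + 3)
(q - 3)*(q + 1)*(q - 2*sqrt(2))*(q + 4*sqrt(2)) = q^4 - 2*q^3 + 2*sqrt(2)*q^3 - 19*q^2 - 4*sqrt(2)*q^2 - 6*sqrt(2)*q + 32*q + 48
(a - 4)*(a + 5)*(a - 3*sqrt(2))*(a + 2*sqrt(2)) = a^4 - sqrt(2)*a^3 + a^3 - 32*a^2 - sqrt(2)*a^2 - 12*a + 20*sqrt(2)*a + 240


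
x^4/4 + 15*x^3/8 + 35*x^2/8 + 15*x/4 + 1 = (x/4 + 1)*(x + 1/2)*(x + 1)*(x + 2)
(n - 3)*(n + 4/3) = n^2 - 5*n/3 - 4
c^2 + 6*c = c*(c + 6)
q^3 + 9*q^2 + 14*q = q*(q + 2)*(q + 7)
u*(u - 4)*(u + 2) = u^3 - 2*u^2 - 8*u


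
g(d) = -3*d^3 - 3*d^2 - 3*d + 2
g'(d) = -9*d^2 - 6*d - 3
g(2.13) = -46.99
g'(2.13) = -56.61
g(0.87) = -4.86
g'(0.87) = -15.03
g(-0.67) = 3.57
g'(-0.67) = -3.02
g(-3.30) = 87.04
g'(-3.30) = -81.21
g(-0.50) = 3.12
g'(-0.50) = -2.25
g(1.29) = -13.30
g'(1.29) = -25.72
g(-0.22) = 2.55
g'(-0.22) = -2.12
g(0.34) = 0.52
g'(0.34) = -6.08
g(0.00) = 2.00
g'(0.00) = -3.00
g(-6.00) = 560.00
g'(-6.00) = -291.00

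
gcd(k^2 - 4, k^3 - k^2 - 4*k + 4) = k^2 - 4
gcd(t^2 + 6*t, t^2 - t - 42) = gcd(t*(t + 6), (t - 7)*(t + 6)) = t + 6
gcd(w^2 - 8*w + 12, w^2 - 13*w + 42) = w - 6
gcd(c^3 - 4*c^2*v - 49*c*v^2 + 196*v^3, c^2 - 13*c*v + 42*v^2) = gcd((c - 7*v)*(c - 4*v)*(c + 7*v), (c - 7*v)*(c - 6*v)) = -c + 7*v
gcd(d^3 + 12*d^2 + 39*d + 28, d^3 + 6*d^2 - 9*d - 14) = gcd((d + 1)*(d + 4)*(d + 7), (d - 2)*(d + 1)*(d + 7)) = d^2 + 8*d + 7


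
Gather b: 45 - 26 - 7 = 12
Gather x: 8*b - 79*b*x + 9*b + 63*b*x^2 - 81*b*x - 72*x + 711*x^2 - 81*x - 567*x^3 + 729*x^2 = 17*b - 567*x^3 + x^2*(63*b + 1440) + x*(-160*b - 153)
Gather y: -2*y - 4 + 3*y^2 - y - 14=3*y^2 - 3*y - 18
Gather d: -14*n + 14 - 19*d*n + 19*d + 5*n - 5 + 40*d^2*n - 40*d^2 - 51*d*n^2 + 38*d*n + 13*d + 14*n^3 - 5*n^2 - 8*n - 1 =d^2*(40*n - 40) + d*(-51*n^2 + 19*n + 32) + 14*n^3 - 5*n^2 - 17*n + 8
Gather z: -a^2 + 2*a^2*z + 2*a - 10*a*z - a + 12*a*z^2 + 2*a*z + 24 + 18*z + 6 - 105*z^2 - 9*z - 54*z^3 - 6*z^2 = -a^2 + a - 54*z^3 + z^2*(12*a - 111) + z*(2*a^2 - 8*a + 9) + 30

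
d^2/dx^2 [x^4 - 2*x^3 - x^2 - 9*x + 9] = 12*x^2 - 12*x - 2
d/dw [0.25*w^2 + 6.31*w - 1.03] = 0.5*w + 6.31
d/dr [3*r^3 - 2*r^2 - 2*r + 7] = 9*r^2 - 4*r - 2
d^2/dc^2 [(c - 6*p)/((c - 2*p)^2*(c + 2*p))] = 2*(3*c^3 - 30*c^2*p - 28*c*p^2 - 40*p^3)/(c^7 - 2*c^6*p - 12*c^5*p^2 + 24*c^4*p^3 + 48*c^3*p^4 - 96*c^2*p^5 - 64*c*p^6 + 128*p^7)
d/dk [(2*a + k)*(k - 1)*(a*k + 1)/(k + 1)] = (-(2*a + k)*(k - 1)*(a*k + 1) + (k + 1)*(a*(2*a + k)*(k - 1) + (2*a + k)*(a*k + 1) + (k - 1)*(a*k + 1)))/(k + 1)^2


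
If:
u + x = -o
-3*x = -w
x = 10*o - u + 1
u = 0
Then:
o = -1/11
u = 0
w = 3/11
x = 1/11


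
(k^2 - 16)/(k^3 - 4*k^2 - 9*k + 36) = (k + 4)/(k^2 - 9)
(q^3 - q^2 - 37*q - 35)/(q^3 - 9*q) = (q^3 - q^2 - 37*q - 35)/(q*(q^2 - 9))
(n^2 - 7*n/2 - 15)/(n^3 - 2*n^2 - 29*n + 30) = (n + 5/2)/(n^2 + 4*n - 5)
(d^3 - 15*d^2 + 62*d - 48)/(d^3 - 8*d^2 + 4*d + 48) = (d^2 - 9*d + 8)/(d^2 - 2*d - 8)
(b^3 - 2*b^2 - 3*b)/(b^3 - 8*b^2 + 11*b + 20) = b*(b - 3)/(b^2 - 9*b + 20)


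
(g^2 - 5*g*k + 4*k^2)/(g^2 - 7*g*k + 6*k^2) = (g - 4*k)/(g - 6*k)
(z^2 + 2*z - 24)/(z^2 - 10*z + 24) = (z + 6)/(z - 6)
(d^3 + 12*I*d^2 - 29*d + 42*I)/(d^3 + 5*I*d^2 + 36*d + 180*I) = (d^2 + 6*I*d + 7)/(d^2 - I*d + 30)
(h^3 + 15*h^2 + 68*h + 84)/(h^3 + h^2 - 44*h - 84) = (h + 7)/(h - 7)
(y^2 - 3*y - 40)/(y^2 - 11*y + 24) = (y + 5)/(y - 3)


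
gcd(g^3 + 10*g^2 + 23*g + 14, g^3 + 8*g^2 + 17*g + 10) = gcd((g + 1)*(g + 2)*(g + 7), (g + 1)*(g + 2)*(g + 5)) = g^2 + 3*g + 2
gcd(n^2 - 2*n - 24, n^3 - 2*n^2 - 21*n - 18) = n - 6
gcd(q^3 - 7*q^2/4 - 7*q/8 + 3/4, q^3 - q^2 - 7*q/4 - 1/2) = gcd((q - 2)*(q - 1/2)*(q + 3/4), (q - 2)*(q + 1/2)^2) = q - 2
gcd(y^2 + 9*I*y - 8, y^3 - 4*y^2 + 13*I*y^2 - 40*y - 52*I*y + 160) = y + 8*I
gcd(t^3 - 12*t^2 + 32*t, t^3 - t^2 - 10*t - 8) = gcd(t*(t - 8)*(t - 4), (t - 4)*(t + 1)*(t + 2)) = t - 4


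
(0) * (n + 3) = 0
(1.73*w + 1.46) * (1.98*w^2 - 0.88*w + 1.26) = 3.4254*w^3 + 1.3684*w^2 + 0.895*w + 1.8396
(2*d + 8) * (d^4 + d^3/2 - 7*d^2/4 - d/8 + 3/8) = 2*d^5 + 9*d^4 + d^3/2 - 57*d^2/4 - d/4 + 3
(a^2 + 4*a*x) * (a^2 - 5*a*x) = a^4 - a^3*x - 20*a^2*x^2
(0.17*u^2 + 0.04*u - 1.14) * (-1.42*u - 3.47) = -0.2414*u^3 - 0.6467*u^2 + 1.48*u + 3.9558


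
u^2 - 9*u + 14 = (u - 7)*(u - 2)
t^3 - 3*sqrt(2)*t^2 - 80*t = t*(t - 8*sqrt(2))*(t + 5*sqrt(2))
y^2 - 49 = (y - 7)*(y + 7)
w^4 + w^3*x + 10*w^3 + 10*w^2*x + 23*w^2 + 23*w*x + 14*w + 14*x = (w + 1)*(w + 2)*(w + 7)*(w + x)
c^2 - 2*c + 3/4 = (c - 3/2)*(c - 1/2)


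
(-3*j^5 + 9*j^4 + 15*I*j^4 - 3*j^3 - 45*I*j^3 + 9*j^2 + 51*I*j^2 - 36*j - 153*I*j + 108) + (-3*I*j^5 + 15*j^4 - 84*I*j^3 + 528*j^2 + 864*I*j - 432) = -3*j^5 - 3*I*j^5 + 24*j^4 + 15*I*j^4 - 3*j^3 - 129*I*j^3 + 537*j^2 + 51*I*j^2 - 36*j + 711*I*j - 324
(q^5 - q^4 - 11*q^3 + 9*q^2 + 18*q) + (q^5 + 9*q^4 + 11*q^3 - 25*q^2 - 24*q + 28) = 2*q^5 + 8*q^4 - 16*q^2 - 6*q + 28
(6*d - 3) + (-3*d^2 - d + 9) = -3*d^2 + 5*d + 6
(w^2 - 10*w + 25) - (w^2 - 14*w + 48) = 4*w - 23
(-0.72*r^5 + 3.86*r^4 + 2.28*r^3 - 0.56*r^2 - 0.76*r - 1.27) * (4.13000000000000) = -2.9736*r^5 + 15.9418*r^4 + 9.4164*r^3 - 2.3128*r^2 - 3.1388*r - 5.2451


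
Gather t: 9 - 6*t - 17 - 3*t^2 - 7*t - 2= -3*t^2 - 13*t - 10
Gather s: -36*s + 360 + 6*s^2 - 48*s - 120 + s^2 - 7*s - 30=7*s^2 - 91*s + 210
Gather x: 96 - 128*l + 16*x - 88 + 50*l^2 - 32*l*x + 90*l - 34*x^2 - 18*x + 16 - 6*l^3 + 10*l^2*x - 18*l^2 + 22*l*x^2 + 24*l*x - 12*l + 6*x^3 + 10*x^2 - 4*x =-6*l^3 + 32*l^2 - 50*l + 6*x^3 + x^2*(22*l - 24) + x*(10*l^2 - 8*l - 6) + 24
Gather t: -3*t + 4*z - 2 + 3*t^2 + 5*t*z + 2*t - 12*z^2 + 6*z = 3*t^2 + t*(5*z - 1) - 12*z^2 + 10*z - 2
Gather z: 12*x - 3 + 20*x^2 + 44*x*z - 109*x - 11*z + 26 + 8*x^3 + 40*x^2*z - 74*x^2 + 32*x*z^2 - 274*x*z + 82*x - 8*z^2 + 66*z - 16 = 8*x^3 - 54*x^2 - 15*x + z^2*(32*x - 8) + z*(40*x^2 - 230*x + 55) + 7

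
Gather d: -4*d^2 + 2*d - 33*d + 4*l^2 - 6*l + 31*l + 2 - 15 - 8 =-4*d^2 - 31*d + 4*l^2 + 25*l - 21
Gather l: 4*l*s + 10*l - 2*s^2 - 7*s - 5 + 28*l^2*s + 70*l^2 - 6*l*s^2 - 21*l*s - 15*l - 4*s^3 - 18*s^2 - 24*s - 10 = l^2*(28*s + 70) + l*(-6*s^2 - 17*s - 5) - 4*s^3 - 20*s^2 - 31*s - 15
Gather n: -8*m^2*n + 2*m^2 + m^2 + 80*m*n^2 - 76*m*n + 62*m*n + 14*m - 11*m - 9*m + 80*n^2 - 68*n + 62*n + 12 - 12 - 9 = 3*m^2 - 6*m + n^2*(80*m + 80) + n*(-8*m^2 - 14*m - 6) - 9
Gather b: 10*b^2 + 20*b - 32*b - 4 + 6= 10*b^2 - 12*b + 2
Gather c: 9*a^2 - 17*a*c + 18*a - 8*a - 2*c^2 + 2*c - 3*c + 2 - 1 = 9*a^2 + 10*a - 2*c^2 + c*(-17*a - 1) + 1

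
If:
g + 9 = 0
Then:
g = -9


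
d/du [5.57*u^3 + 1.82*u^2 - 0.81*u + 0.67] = 16.71*u^2 + 3.64*u - 0.81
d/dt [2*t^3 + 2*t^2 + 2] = 2*t*(3*t + 2)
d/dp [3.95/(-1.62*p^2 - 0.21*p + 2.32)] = (12.798*p + 0.8295)/(1.62*p^2 + 0.21*p - 2.32)^2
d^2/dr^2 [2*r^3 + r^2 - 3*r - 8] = 12*r + 2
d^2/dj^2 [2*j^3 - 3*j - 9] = 12*j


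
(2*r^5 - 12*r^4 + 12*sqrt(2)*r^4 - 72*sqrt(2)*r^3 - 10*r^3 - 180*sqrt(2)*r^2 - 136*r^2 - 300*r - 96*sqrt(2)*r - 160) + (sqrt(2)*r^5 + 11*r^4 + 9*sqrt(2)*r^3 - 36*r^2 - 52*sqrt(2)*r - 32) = sqrt(2)*r^5 + 2*r^5 - r^4 + 12*sqrt(2)*r^4 - 63*sqrt(2)*r^3 - 10*r^3 - 180*sqrt(2)*r^2 - 172*r^2 - 300*r - 148*sqrt(2)*r - 192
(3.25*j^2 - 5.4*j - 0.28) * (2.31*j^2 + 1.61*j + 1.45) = 7.5075*j^4 - 7.2415*j^3 - 4.6283*j^2 - 8.2808*j - 0.406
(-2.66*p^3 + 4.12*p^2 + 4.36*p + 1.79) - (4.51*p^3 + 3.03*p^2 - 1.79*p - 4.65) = -7.17*p^3 + 1.09*p^2 + 6.15*p + 6.44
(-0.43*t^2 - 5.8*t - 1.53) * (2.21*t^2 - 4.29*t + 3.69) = -0.9503*t^4 - 10.9733*t^3 + 19.914*t^2 - 14.8383*t - 5.6457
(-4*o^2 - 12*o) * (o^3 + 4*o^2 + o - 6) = -4*o^5 - 28*o^4 - 52*o^3 + 12*o^2 + 72*o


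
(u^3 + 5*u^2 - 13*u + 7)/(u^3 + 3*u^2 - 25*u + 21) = (u - 1)/(u - 3)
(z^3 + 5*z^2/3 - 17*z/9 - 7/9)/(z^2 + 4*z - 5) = (9*z^2 + 24*z + 7)/(9*(z + 5))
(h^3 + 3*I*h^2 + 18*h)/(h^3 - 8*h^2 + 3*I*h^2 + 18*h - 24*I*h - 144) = h/(h - 8)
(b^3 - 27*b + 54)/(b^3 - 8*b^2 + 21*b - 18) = (b + 6)/(b - 2)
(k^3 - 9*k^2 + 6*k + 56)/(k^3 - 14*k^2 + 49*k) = (k^2 - 2*k - 8)/(k*(k - 7))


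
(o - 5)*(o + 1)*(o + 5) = o^3 + o^2 - 25*o - 25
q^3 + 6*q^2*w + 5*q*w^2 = q*(q + w)*(q + 5*w)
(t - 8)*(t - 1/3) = t^2 - 25*t/3 + 8/3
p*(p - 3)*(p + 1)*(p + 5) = p^4 + 3*p^3 - 13*p^2 - 15*p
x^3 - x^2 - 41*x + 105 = (x - 5)*(x - 3)*(x + 7)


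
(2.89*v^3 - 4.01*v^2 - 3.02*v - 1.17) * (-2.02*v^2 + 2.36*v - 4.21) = -5.8378*v^5 + 14.9206*v^4 - 15.5301*v^3 + 12.1183*v^2 + 9.953*v + 4.9257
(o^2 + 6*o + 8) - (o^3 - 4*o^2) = -o^3 + 5*o^2 + 6*o + 8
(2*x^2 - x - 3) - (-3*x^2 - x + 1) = 5*x^2 - 4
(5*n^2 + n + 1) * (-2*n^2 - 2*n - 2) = -10*n^4 - 12*n^3 - 14*n^2 - 4*n - 2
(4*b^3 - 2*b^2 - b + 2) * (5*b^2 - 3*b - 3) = 20*b^5 - 22*b^4 - 11*b^3 + 19*b^2 - 3*b - 6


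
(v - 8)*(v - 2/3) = v^2 - 26*v/3 + 16/3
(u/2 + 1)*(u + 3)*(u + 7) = u^3/2 + 6*u^2 + 41*u/2 + 21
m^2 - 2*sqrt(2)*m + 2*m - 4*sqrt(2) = (m + 2)*(m - 2*sqrt(2))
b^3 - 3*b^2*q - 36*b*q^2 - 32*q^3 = (b - 8*q)*(b + q)*(b + 4*q)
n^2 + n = n*(n + 1)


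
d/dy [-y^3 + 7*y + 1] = 7 - 3*y^2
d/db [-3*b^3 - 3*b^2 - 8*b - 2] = -9*b^2 - 6*b - 8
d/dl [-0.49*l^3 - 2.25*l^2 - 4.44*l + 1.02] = -1.47*l^2 - 4.5*l - 4.44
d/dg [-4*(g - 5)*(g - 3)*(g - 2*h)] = -12*g^2 + 16*g*h + 64*g - 64*h - 60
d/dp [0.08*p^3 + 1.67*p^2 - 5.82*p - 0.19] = 0.24*p^2 + 3.34*p - 5.82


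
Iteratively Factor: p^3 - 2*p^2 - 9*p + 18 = (p - 3)*(p^2 + p - 6) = (p - 3)*(p - 2)*(p + 3)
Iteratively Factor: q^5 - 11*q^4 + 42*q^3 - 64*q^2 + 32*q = (q - 1)*(q^4 - 10*q^3 + 32*q^2 - 32*q) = (q - 2)*(q - 1)*(q^3 - 8*q^2 + 16*q) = (q - 4)*(q - 2)*(q - 1)*(q^2 - 4*q) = q*(q - 4)*(q - 2)*(q - 1)*(q - 4)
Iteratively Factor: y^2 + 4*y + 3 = (y + 3)*(y + 1)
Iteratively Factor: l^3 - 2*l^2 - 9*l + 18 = (l - 3)*(l^2 + l - 6) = (l - 3)*(l - 2)*(l + 3)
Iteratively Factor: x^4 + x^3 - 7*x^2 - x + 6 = (x - 2)*(x^3 + 3*x^2 - x - 3) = (x - 2)*(x - 1)*(x^2 + 4*x + 3) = (x - 2)*(x - 1)*(x + 1)*(x + 3)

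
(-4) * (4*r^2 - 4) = 16 - 16*r^2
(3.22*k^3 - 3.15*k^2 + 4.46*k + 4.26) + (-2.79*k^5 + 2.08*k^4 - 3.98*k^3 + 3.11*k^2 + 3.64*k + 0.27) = -2.79*k^5 + 2.08*k^4 - 0.76*k^3 - 0.04*k^2 + 8.1*k + 4.53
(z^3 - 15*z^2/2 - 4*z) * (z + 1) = z^4 - 13*z^3/2 - 23*z^2/2 - 4*z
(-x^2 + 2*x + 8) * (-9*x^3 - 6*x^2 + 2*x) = 9*x^5 - 12*x^4 - 86*x^3 - 44*x^2 + 16*x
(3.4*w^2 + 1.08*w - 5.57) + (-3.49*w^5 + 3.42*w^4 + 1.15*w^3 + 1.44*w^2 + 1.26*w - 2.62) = -3.49*w^5 + 3.42*w^4 + 1.15*w^3 + 4.84*w^2 + 2.34*w - 8.19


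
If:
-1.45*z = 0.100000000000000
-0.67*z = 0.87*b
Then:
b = 0.05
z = -0.07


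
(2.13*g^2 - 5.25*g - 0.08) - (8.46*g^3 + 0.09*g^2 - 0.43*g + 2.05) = -8.46*g^3 + 2.04*g^2 - 4.82*g - 2.13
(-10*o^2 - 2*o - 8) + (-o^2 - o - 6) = -11*o^2 - 3*o - 14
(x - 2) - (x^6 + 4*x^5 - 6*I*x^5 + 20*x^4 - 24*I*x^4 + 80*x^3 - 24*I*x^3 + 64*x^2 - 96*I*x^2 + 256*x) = -x^6 - 4*x^5 + 6*I*x^5 - 20*x^4 + 24*I*x^4 - 80*x^3 + 24*I*x^3 - 64*x^2 + 96*I*x^2 - 255*x - 2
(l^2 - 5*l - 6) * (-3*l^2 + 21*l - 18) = -3*l^4 + 36*l^3 - 105*l^2 - 36*l + 108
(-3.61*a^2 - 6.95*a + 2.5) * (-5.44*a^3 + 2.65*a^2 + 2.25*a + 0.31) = 19.6384*a^5 + 28.2415*a^4 - 40.14*a^3 - 10.1316*a^2 + 3.4705*a + 0.775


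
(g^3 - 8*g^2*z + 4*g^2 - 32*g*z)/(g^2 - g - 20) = g*(g - 8*z)/(g - 5)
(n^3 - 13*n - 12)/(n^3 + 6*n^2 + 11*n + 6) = (n - 4)/(n + 2)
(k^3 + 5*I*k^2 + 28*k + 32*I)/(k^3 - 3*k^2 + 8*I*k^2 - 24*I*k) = (k^2 - 3*I*k + 4)/(k*(k - 3))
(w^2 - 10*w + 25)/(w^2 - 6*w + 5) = (w - 5)/(w - 1)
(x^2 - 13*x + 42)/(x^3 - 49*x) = (x - 6)/(x*(x + 7))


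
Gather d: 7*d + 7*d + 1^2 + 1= 14*d + 2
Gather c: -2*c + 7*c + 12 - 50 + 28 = 5*c - 10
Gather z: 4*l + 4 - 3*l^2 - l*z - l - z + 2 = -3*l^2 + 3*l + z*(-l - 1) + 6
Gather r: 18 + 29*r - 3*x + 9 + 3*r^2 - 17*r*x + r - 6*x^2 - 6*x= 3*r^2 + r*(30 - 17*x) - 6*x^2 - 9*x + 27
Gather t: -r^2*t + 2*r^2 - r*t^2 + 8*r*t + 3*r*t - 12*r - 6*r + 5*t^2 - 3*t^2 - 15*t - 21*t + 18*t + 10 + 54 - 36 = 2*r^2 - 18*r + t^2*(2 - r) + t*(-r^2 + 11*r - 18) + 28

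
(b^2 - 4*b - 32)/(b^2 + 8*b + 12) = (b^2 - 4*b - 32)/(b^2 + 8*b + 12)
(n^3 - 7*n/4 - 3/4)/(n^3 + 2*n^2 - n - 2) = (n^2 - n - 3/4)/(n^2 + n - 2)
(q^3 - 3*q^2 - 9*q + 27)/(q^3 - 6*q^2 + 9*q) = (q + 3)/q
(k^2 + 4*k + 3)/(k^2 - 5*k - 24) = (k + 1)/(k - 8)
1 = 1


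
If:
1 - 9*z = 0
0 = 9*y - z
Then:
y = 1/81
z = 1/9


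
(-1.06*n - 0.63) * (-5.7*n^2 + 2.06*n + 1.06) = 6.042*n^3 + 1.4074*n^2 - 2.4214*n - 0.6678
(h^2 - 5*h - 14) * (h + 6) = h^3 + h^2 - 44*h - 84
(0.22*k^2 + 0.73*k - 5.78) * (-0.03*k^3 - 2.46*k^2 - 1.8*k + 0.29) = -0.0066*k^5 - 0.5631*k^4 - 2.0184*k^3 + 12.9686*k^2 + 10.6157*k - 1.6762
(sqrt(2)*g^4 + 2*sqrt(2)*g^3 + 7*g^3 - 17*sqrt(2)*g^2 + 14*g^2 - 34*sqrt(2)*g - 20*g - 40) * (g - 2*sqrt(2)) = sqrt(2)*g^5 + 2*sqrt(2)*g^4 + 3*g^4 - 31*sqrt(2)*g^3 + 6*g^3 - 62*sqrt(2)*g^2 + 48*g^2 + 40*sqrt(2)*g + 96*g + 80*sqrt(2)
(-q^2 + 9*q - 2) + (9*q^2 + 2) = 8*q^2 + 9*q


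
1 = 1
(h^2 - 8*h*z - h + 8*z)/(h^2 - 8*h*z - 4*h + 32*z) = (h - 1)/(h - 4)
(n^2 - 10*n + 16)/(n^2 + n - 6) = (n - 8)/(n + 3)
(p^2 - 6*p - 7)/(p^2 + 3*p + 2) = (p - 7)/(p + 2)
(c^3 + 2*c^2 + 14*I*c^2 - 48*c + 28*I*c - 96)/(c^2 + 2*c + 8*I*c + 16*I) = c + 6*I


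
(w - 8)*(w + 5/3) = w^2 - 19*w/3 - 40/3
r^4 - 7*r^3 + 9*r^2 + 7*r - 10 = (r - 5)*(r - 2)*(r - 1)*(r + 1)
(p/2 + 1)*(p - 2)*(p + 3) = p^3/2 + 3*p^2/2 - 2*p - 6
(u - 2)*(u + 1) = u^2 - u - 2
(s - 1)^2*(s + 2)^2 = s^4 + 2*s^3 - 3*s^2 - 4*s + 4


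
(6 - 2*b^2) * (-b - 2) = 2*b^3 + 4*b^2 - 6*b - 12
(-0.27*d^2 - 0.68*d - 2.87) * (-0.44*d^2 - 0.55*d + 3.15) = 0.1188*d^4 + 0.4477*d^3 + 0.7863*d^2 - 0.5635*d - 9.0405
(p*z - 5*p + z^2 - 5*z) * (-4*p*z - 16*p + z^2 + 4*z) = -4*p^2*z^2 + 4*p^2*z + 80*p^2 - 3*p*z^3 + 3*p*z^2 + 60*p*z + z^4 - z^3 - 20*z^2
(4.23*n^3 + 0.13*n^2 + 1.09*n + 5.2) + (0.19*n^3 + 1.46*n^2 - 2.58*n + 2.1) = 4.42*n^3 + 1.59*n^2 - 1.49*n + 7.3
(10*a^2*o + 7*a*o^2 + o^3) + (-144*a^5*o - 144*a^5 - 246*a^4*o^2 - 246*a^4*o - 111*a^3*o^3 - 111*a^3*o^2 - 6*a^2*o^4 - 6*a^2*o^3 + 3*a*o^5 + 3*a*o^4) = -144*a^5*o - 144*a^5 - 246*a^4*o^2 - 246*a^4*o - 111*a^3*o^3 - 111*a^3*o^2 - 6*a^2*o^4 - 6*a^2*o^3 + 10*a^2*o + 3*a*o^5 + 3*a*o^4 + 7*a*o^2 + o^3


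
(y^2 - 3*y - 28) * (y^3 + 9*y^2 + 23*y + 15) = y^5 + 6*y^4 - 32*y^3 - 306*y^2 - 689*y - 420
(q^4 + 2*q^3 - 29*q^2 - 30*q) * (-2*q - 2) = -2*q^5 - 6*q^4 + 54*q^3 + 118*q^2 + 60*q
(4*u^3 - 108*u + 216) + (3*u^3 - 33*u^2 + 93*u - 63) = 7*u^3 - 33*u^2 - 15*u + 153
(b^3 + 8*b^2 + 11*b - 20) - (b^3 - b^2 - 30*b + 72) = 9*b^2 + 41*b - 92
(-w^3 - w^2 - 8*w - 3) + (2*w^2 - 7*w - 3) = -w^3 + w^2 - 15*w - 6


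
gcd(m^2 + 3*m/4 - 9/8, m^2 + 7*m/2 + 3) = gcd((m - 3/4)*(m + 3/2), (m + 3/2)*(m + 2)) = m + 3/2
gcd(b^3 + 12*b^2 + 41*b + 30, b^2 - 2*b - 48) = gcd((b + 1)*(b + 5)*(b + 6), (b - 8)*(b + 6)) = b + 6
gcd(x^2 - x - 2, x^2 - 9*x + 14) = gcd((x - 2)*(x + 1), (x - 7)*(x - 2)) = x - 2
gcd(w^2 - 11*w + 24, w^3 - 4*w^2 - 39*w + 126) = w - 3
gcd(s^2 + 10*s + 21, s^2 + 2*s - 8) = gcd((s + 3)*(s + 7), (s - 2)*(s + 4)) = 1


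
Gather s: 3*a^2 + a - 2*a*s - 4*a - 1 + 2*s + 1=3*a^2 - 3*a + s*(2 - 2*a)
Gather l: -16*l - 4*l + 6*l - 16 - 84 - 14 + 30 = -14*l - 84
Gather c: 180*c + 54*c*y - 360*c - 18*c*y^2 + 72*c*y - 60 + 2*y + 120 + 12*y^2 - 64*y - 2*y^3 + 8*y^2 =c*(-18*y^2 + 126*y - 180) - 2*y^3 + 20*y^2 - 62*y + 60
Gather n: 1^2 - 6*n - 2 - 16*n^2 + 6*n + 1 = -16*n^2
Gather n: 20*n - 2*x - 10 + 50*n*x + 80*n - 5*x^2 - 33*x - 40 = n*(50*x + 100) - 5*x^2 - 35*x - 50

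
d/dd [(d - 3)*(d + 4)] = 2*d + 1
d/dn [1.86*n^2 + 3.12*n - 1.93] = 3.72*n + 3.12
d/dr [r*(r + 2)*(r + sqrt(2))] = r*(r + 2) + r*(r + sqrt(2)) + (r + 2)*(r + sqrt(2))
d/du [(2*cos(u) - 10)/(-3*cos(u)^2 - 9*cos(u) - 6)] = 2*(sin(u)^2 + 10*cos(u) + 16)*sin(u)/(3*(cos(u)^2 + 3*cos(u) + 2)^2)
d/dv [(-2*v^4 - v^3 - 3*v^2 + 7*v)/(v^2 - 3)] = (-4*v^5 - v^4 + 24*v^3 + 2*v^2 + 18*v - 21)/(v^4 - 6*v^2 + 9)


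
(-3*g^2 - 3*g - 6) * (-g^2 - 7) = 3*g^4 + 3*g^3 + 27*g^2 + 21*g + 42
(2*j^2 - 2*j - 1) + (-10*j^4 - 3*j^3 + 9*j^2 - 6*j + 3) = -10*j^4 - 3*j^3 + 11*j^2 - 8*j + 2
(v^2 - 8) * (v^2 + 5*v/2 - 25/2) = v^4 + 5*v^3/2 - 41*v^2/2 - 20*v + 100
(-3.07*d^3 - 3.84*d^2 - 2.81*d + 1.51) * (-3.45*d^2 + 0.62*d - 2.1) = 10.5915*d^5 + 11.3446*d^4 + 13.7607*d^3 + 1.1123*d^2 + 6.8372*d - 3.171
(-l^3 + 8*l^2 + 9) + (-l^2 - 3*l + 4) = -l^3 + 7*l^2 - 3*l + 13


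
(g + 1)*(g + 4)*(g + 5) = g^3 + 10*g^2 + 29*g + 20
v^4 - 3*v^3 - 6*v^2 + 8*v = v*(v - 4)*(v - 1)*(v + 2)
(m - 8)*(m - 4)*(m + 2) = m^3 - 10*m^2 + 8*m + 64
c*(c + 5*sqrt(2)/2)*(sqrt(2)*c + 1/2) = sqrt(2)*c^3 + 11*c^2/2 + 5*sqrt(2)*c/4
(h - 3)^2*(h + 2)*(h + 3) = h^4 - h^3 - 15*h^2 + 9*h + 54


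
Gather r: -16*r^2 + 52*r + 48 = -16*r^2 + 52*r + 48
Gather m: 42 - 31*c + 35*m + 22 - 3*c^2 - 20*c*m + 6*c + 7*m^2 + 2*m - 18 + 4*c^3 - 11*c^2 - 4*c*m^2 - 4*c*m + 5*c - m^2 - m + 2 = 4*c^3 - 14*c^2 - 20*c + m^2*(6 - 4*c) + m*(36 - 24*c) + 48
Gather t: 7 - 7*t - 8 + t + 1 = -6*t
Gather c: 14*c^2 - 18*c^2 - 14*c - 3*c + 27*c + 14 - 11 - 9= -4*c^2 + 10*c - 6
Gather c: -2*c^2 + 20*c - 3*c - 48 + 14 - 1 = -2*c^2 + 17*c - 35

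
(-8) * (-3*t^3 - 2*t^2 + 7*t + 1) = 24*t^3 + 16*t^2 - 56*t - 8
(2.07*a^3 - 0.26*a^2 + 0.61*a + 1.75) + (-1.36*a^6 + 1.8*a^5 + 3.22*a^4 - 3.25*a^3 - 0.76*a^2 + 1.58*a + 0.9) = -1.36*a^6 + 1.8*a^5 + 3.22*a^4 - 1.18*a^3 - 1.02*a^2 + 2.19*a + 2.65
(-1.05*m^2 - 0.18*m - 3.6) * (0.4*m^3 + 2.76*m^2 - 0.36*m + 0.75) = -0.42*m^5 - 2.97*m^4 - 1.5588*m^3 - 10.6587*m^2 + 1.161*m - 2.7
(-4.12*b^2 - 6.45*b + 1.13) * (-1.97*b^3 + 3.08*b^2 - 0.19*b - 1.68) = 8.1164*b^5 + 0.0168999999999997*b^4 - 21.3093*b^3 + 11.6275*b^2 + 10.6213*b - 1.8984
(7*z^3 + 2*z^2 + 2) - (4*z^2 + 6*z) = 7*z^3 - 2*z^2 - 6*z + 2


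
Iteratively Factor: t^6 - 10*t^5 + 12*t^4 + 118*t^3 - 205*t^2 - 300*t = (t + 1)*(t^5 - 11*t^4 + 23*t^3 + 95*t^2 - 300*t) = (t - 5)*(t + 1)*(t^4 - 6*t^3 - 7*t^2 + 60*t) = (t - 5)*(t + 1)*(t + 3)*(t^3 - 9*t^2 + 20*t) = (t - 5)*(t - 4)*(t + 1)*(t + 3)*(t^2 - 5*t) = t*(t - 5)*(t - 4)*(t + 1)*(t + 3)*(t - 5)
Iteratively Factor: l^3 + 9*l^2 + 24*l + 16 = (l + 1)*(l^2 + 8*l + 16) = (l + 1)*(l + 4)*(l + 4)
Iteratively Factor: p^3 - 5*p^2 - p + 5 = (p + 1)*(p^2 - 6*p + 5) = (p - 1)*(p + 1)*(p - 5)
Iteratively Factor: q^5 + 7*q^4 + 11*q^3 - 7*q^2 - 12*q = (q + 3)*(q^4 + 4*q^3 - q^2 - 4*q) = (q - 1)*(q + 3)*(q^3 + 5*q^2 + 4*q) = (q - 1)*(q + 1)*(q + 3)*(q^2 + 4*q) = q*(q - 1)*(q + 1)*(q + 3)*(q + 4)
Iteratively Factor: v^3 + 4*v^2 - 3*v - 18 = (v + 3)*(v^2 + v - 6) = (v + 3)^2*(v - 2)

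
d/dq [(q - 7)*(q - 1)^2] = 3*(q - 5)*(q - 1)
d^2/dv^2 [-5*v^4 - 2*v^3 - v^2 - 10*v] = -60*v^2 - 12*v - 2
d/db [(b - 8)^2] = 2*b - 16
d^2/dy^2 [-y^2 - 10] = -2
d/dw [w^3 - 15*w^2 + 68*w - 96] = 3*w^2 - 30*w + 68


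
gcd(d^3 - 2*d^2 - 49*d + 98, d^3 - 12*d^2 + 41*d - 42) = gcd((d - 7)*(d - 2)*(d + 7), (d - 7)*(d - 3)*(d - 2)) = d^2 - 9*d + 14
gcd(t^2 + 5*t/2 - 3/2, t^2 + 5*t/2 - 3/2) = t^2 + 5*t/2 - 3/2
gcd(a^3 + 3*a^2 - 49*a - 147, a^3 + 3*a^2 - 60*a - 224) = a + 7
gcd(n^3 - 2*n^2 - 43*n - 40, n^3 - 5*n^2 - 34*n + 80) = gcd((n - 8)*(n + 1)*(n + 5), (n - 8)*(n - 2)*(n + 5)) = n^2 - 3*n - 40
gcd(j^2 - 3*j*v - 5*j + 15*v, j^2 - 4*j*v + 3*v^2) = -j + 3*v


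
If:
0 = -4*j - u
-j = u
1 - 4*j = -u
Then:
No Solution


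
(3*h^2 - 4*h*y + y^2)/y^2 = 3*h^2/y^2 - 4*h/y + 1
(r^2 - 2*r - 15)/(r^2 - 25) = (r + 3)/(r + 5)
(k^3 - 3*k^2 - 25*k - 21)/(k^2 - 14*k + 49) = (k^2 + 4*k + 3)/(k - 7)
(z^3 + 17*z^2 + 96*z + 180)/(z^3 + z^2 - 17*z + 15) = (z^2 + 12*z + 36)/(z^2 - 4*z + 3)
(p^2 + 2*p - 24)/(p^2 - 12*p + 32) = (p + 6)/(p - 8)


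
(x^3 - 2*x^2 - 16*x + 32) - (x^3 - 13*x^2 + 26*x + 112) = 11*x^2 - 42*x - 80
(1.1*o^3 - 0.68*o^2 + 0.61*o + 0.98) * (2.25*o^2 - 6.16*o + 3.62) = 2.475*o^5 - 8.306*o^4 + 9.5433*o^3 - 4.0142*o^2 - 3.8286*o + 3.5476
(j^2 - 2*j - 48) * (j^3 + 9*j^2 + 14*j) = j^5 + 7*j^4 - 52*j^3 - 460*j^2 - 672*j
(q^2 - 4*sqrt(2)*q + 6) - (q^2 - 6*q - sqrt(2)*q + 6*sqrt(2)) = -3*sqrt(2)*q + 6*q - 6*sqrt(2) + 6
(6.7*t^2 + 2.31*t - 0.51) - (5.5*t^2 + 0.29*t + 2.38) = 1.2*t^2 + 2.02*t - 2.89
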